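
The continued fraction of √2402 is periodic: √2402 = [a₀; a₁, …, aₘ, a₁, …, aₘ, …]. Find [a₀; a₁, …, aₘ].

[49; 98]

a₀ = ⌊√2402⌋ = 49.
With m₀=0, d₀=1 and mₖ₊₁ = dₖaₖ − mₖ, dₖ₊₁ = (n − mₖ₊₁²)/dₖ, aₖ₊₁ = ⌊(a₀+mₖ₊₁)/dₖ₊₁⌋:
  k=1: m=49, d=1, a=98
d=1 and a=2a₀=98 at k=1, so the next step gives (m, d) = (49, 1) again — its k=1 value — and the period has length 1.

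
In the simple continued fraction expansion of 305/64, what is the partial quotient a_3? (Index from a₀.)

3

305 = 4·64 + 49   →  a_0 = 4
64 = 1·49 + 15   →  a_1 = 1
49 = 3·15 + 4   →  a_2 = 3
15 = 3·4 + 3   →  a_3 = 3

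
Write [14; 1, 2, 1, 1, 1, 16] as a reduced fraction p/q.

2695/183

Fold from the inside: start with 16/1.
  1 + 1/16 = 17/16
  1 + 16/17 = 33/17
  1 + 17/33 = 50/33
  2 + 33/50 = 133/50
  1 + 50/133 = 183/133
  14 + 133/183 = 2695/183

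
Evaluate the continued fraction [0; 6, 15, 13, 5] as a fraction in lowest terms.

995/6036

Using pₖ = aₖpₖ₋₁ + pₖ₋₂ and qₖ = aₖqₖ₋₁ + qₖ₋₂:
  k=0: a=0, p=0, q=1
  k=1: a=6, p=1, q=6
  k=2: a=15, p=15, q=91
  k=3: a=13, p=196, q=1189
  k=4: a=5, p=995, q=6036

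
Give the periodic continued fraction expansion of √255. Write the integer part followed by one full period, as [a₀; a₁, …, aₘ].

a₀ = ⌊√255⌋ = 15.
With m₀=0, d₀=1 and mₖ₊₁ = dₖaₖ − mₖ, dₖ₊₁ = (n − mₖ₊₁²)/dₖ, aₖ₊₁ = ⌊(a₀+mₖ₊₁)/dₖ₊₁⌋:
  k=1: m=15, d=30, a=1
  k=2: m=15, d=1, a=30
d=1 and a=2a₀=30 at k=2, so the next step gives (m, d) = (15, 30) again — its k=1 value — and the period has length 2.

[15; 1, 30]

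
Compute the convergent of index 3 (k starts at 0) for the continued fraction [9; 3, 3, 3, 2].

Using pₖ = aₖpₖ₋₁ + pₖ₋₂, qₖ = aₖqₖ₋₁ + qₖ₋₂ (with p₋₁=1, p₋₂=0, q₋₁=0, q₋₂=1):
  k=0: a=9, p=9, q=1
  k=1: a=3, p=28, q=3
  k=2: a=3, p=93, q=10
  k=3: a=3, p=307, q=33

307/33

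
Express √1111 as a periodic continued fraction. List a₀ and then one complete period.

a₀ = ⌊√1111⌋ = 33.

[33; 3, 66]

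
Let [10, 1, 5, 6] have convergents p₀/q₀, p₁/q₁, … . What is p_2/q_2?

Using pₖ = aₖpₖ₋₁ + pₖ₋₂, qₖ = aₖqₖ₋₁ + qₖ₋₂ (with p₋₁=1, p₋₂=0, q₋₁=0, q₋₂=1):
  k=0: a=10, p=10, q=1
  k=1: a=1, p=11, q=1
  k=2: a=5, p=65, q=6

65/6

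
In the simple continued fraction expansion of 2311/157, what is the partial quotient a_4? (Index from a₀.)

1

2311 = 14·157 + 113   →  a_0 = 14
157 = 1·113 + 44   →  a_1 = 1
113 = 2·44 + 25   →  a_2 = 2
44 = 1·25 + 19   →  a_3 = 1
25 = 1·19 + 6   →  a_4 = 1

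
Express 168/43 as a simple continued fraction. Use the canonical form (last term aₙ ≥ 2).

168 = 3*43 + 39
43 = 1*39 + 4
39 = 9*4 + 3
4 = 1*3 + 1
3 = 3*1 + 0  (stop)
So 168/43 = [3; 1, 9, 1, 3].

[3; 1, 9, 1, 3]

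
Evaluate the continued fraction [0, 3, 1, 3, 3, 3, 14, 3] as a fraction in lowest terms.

Fold from the inside: start with 3/1.
  14 + 1/3 = 43/3
  3 + 3/43 = 132/43
  3 + 43/132 = 439/132
  3 + 132/439 = 1449/439
  1 + 439/1449 = 1888/1449
  3 + 1449/1888 = 7113/1888
  0 + 1888/7113 = 1888/7113

1888/7113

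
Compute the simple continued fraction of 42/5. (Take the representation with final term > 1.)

[8; 2, 2]

42 = 8·5 + 2
5 = 2·2 + 1
2 = 2·1 + 0  (stop)
So 42/5 = [8; 2, 2].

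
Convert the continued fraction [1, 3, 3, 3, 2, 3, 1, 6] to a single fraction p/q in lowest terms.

Using pₖ = aₖpₖ₋₁ + pₖ₋₂ and qₖ = aₖqₖ₋₁ + qₖ₋₂:
  k=0: a=1, p=1, q=1
  k=1: a=3, p=4, q=3
  k=2: a=3, p=13, q=10
  k=3: a=3, p=43, q=33
  k=4: a=2, p=99, q=76
  k=5: a=3, p=340, q=261
  k=6: a=1, p=439, q=337
  k=7: a=6, p=2974, q=2283

2974/2283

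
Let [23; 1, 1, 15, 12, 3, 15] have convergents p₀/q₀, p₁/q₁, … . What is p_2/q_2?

47/2

Using pₖ = aₖpₖ₋₁ + pₖ₋₂, qₖ = aₖqₖ₋₁ + qₖ₋₂ (with p₋₁=1, p₋₂=0, q₋₁=0, q₋₂=1):
  k=0: a=23, p=23, q=1
  k=1: a=1, p=24, q=1
  k=2: a=1, p=47, q=2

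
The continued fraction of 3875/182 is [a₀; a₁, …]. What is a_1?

3

3875 = 21·182 + 53   →  a_0 = 21
182 = 3·53 + 23   →  a_1 = 3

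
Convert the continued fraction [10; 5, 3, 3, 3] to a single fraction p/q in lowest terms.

Using pₖ = aₖpₖ₋₁ + pₖ₋₂ and qₖ = aₖqₖ₋₁ + qₖ₋₂:
  k=0: a=10, p=10, q=1
  k=1: a=5, p=51, q=5
  k=2: a=3, p=163, q=16
  k=3: a=3, p=540, q=53
  k=4: a=3, p=1783, q=175

1783/175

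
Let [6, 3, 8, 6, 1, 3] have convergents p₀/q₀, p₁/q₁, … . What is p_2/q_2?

158/25

Using pₖ = aₖpₖ₋₁ + pₖ₋₂, qₖ = aₖqₖ₋₁ + qₖ₋₂ (with p₋₁=1, p₋₂=0, q₋₁=0, q₋₂=1):
  k=0: a=6, p=6, q=1
  k=1: a=3, p=19, q=3
  k=2: a=8, p=158, q=25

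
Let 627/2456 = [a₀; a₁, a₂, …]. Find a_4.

17

627 = 0·2456 + 627   →  a_0 = 0
2456 = 3·627 + 575   →  a_1 = 3
627 = 1·575 + 52   →  a_2 = 1
575 = 11·52 + 3   →  a_3 = 11
52 = 17·3 + 1   →  a_4 = 17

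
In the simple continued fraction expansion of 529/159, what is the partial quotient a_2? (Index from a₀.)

529 = 3·159 + 52   →  a_0 = 3
159 = 3·52 + 3   →  a_1 = 3
52 = 17·3 + 1   →  a_2 = 17

17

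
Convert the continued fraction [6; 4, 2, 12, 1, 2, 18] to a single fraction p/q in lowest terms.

40407/6493

Using pₖ = aₖpₖ₋₁ + pₖ₋₂ and qₖ = aₖqₖ₋₁ + qₖ₋₂:
  k=0: a=6, p=6, q=1
  k=1: a=4, p=25, q=4
  k=2: a=2, p=56, q=9
  k=3: a=12, p=697, q=112
  k=4: a=1, p=753, q=121
  k=5: a=2, p=2203, q=354
  k=6: a=18, p=40407, q=6493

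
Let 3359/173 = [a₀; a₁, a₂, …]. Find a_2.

2

3359 = 19·173 + 72   →  a_0 = 19
173 = 2·72 + 29   →  a_1 = 2
72 = 2·29 + 14   →  a_2 = 2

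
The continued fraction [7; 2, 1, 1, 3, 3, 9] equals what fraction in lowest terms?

4057/549

Fold from the inside: start with 9/1.
  3 + 1/9 = 28/9
  3 + 9/28 = 93/28
  1 + 28/93 = 121/93
  1 + 93/121 = 214/121
  2 + 121/214 = 549/214
  7 + 214/549 = 4057/549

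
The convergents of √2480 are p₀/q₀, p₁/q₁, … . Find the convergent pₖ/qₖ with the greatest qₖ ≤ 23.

249/5

√2480 = [49; 1, 3, 1, 98, …] (period length 4).
Convergents:
  p_0/q_0 = 49/1
  p_1/q_1 = 50/1
  p_2/q_2 = 199/4
  p_3/q_3 = 249/5
  p_4/q_4 = 24601/494
q_3 = 5 ≤ 23 < 494 = q_4, so the answer is 249/5.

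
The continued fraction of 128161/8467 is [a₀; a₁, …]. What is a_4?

128161 = 15·8467 + 1156   →  a_0 = 15
8467 = 7·1156 + 375   →  a_1 = 7
1156 = 3·375 + 31   →  a_2 = 3
375 = 12·31 + 3   →  a_3 = 12
31 = 10·3 + 1   →  a_4 = 10

10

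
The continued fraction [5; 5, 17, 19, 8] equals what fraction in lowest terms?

68599/13198

Fold from the inside: start with 8/1.
  19 + 1/8 = 153/8
  17 + 8/153 = 2609/153
  5 + 153/2609 = 13198/2609
  5 + 2609/13198 = 68599/13198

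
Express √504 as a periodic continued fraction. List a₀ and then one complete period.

[22; 2, 4, 2, 44]

a₀ = ⌊√504⌋ = 22.
With m₀=0, d₀=1 and mₖ₊₁ = dₖaₖ − mₖ, dₖ₊₁ = (n − mₖ₊₁²)/dₖ, aₖ₊₁ = ⌊(a₀+mₖ₊₁)/dₖ₊₁⌋:
  k=1: m=22, d=20, a=2
  k=2: m=18, d=9, a=4
  k=3: m=18, d=20, a=2
  k=4: m=22, d=1, a=44
d=1 and a=2a₀=44 at k=4, so the next step gives (m, d) = (22, 20) again — its k=1 value — and the period has length 4.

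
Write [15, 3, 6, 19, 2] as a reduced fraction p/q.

11441/747

Fold from the inside: start with 2/1.
  19 + 1/2 = 39/2
  6 + 2/39 = 236/39
  3 + 39/236 = 747/236
  15 + 236/747 = 11441/747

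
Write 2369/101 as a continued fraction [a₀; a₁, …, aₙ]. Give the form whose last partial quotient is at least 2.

[23; 2, 5, 9]

2369 = 23·101 + 46
101 = 2·46 + 9
46 = 5·9 + 1
9 = 9·1 + 0  (stop)
So 2369/101 = [23; 2, 5, 9].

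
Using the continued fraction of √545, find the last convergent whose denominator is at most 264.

1961/84

√545 = [23; 2, 1, 8, 1, 2, 46, …] (period length 6).
Convergents:
  p_0/q_0 = 23/1
  p_1/q_1 = 47/2
  p_2/q_2 = 70/3
  p_3/q_3 = 607/26
  p_4/q_4 = 677/29
  p_5/q_5 = 1961/84
  p_6/q_6 = 90883/3893
q_5 = 84 ≤ 264 < 3893 = q_6, so the answer is 1961/84.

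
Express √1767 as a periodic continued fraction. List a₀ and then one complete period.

[42; 28, 84]

a₀ = ⌊√1767⌋ = 42.
With m₀=0, d₀=1 and mₖ₊₁ = dₖaₖ − mₖ, dₖ₊₁ = (n − mₖ₊₁²)/dₖ, aₖ₊₁ = ⌊(a₀+mₖ₊₁)/dₖ₊₁⌋:
  k=1: m=42, d=3, a=28
  k=2: m=42, d=1, a=84
d=1 and a=2a₀=84 at k=2, so the next step gives (m, d) = (42, 3) again — its k=1 value — and the period has length 2.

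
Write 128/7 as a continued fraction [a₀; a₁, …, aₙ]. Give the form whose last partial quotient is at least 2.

128 = 18*7 + 2
7 = 3*2 + 1
2 = 2*1 + 0  (stop)
So 128/7 = [18; 3, 2].

[18; 3, 2]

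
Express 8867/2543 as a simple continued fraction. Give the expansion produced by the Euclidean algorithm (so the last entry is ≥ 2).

8867 = 3*2543 + 1238
2543 = 2*1238 + 67
1238 = 18*67 + 32
67 = 2*32 + 3
32 = 10*3 + 2
3 = 1*2 + 1
2 = 2*1 + 0  (stop)
So 8867/2543 = [3; 2, 18, 2, 10, 1, 2].

[3; 2, 18, 2, 10, 1, 2]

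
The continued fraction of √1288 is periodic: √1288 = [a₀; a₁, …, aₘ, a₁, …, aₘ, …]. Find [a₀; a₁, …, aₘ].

a₀ = ⌊√1288⌋ = 35.
With m₀=0, d₀=1 and mₖ₊₁ = dₖaₖ − mₖ, dₖ₊₁ = (n − mₖ₊₁²)/dₖ, aₖ₊₁ = ⌊(a₀+mₖ₊₁)/dₖ₊₁⌋:
  k=1: m=35, d=63, a=1
  k=2: m=28, d=8, a=7
  k=3: m=28, d=63, a=1
  k=4: m=35, d=1, a=70
d=1 and a=2a₀=70 at k=4, so the next step gives (m, d) = (35, 63) again — its k=1 value — and the period has length 4.

[35; 1, 7, 1, 70]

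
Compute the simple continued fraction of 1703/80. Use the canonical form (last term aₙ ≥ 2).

1703 = 21×80 + 23
80 = 3×23 + 11
23 = 2×11 + 1
11 = 11×1 + 0  (stop)
So 1703/80 = [21; 3, 2, 11].

[21; 3, 2, 11]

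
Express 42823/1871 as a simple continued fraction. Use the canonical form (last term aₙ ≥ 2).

42823 = 22·1871 + 1661
1871 = 1·1661 + 210
1661 = 7·210 + 191
210 = 1·191 + 19
191 = 10·19 + 1
19 = 19·1 + 0  (stop)
So 42823/1871 = [22; 1, 7, 1, 10, 19].

[22; 1, 7, 1, 10, 19]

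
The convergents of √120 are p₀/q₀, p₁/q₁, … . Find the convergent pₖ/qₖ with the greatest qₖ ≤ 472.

5050/461

√120 = [10; 1, 20, …] (period length 2).
Convergents:
  p_0/q_0 = 10/1
  p_1/q_1 = 11/1
  p_2/q_2 = 230/21
  p_3/q_3 = 241/22
  p_4/q_4 = 5050/461
  p_5/q_5 = 5291/483
q_4 = 461 ≤ 472 < 483 = q_5, so the answer is 5050/461.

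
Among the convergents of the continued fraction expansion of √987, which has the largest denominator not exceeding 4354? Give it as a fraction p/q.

√987 = [31; 2, 2, 2, 62, …] (period length 4).
Convergents:
  p_0/q_0 = 31/1
  p_1/q_1 = 63/2
  p_2/q_2 = 157/5
  p_3/q_3 = 377/12
  p_4/q_4 = 23531/749
  p_5/q_5 = 47439/1510
  p_6/q_6 = 118409/3769
  p_7/q_7 = 284257/9048
q_6 = 3769 ≤ 4354 < 9048 = q_7, so the answer is 118409/3769.

118409/3769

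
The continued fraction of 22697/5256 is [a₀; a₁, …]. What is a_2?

7

22697 = 4·5256 + 1673   →  a_0 = 4
5256 = 3·1673 + 237   →  a_1 = 3
1673 = 7·237 + 14   →  a_2 = 7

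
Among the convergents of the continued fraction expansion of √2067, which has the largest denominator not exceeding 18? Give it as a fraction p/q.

591/13

√2067 = [45; 2, 6, 2, 90, …] (period length 4).
Convergents:
  p_0/q_0 = 45/1
  p_1/q_1 = 91/2
  p_2/q_2 = 591/13
  p_3/q_3 = 1273/28
q_2 = 13 ≤ 18 < 28 = q_3, so the answer is 591/13.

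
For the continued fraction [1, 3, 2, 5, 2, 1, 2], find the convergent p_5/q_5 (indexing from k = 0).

Using pₖ = aₖpₖ₋₁ + pₖ₋₂, qₖ = aₖqₖ₋₁ + qₖ₋₂ (with p₋₁=1, p₋₂=0, q₋₁=0, q₋₂=1):
  k=0: a=1, p=1, q=1
  k=1: a=3, p=4, q=3
  k=2: a=2, p=9, q=7
  k=3: a=5, p=49, q=38
  k=4: a=2, p=107, q=83
  k=5: a=1, p=156, q=121

156/121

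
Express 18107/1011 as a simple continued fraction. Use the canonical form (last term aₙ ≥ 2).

18107 = 17*1011 + 920
1011 = 1*920 + 91
920 = 10*91 + 10
91 = 9*10 + 1
10 = 10*1 + 0  (stop)
So 18107/1011 = [17; 1, 10, 9, 10].

[17; 1, 10, 9, 10]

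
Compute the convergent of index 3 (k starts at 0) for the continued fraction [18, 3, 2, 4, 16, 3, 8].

Using pₖ = aₖpₖ₋₁ + pₖ₋₂, qₖ = aₖqₖ₋₁ + qₖ₋₂ (with p₋₁=1, p₋₂=0, q₋₁=0, q₋₂=1):
  k=0: a=18, p=18, q=1
  k=1: a=3, p=55, q=3
  k=2: a=2, p=128, q=7
  k=3: a=4, p=567, q=31

567/31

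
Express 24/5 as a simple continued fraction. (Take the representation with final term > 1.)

[4; 1, 4]

24 = 4×5 + 4
5 = 1×4 + 1
4 = 4×1 + 0  (stop)
So 24/5 = [4; 1, 4].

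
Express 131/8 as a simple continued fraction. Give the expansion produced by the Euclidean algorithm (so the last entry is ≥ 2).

131 = 16×8 + 3
8 = 2×3 + 2
3 = 1×2 + 1
2 = 2×1 + 0  (stop)
So 131/8 = [16; 2, 1, 2].

[16; 2, 1, 2]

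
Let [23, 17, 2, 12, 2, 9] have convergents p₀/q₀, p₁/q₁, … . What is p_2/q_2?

Using pₖ = aₖpₖ₋₁ + pₖ₋₂, qₖ = aₖqₖ₋₁ + qₖ₋₂ (with p₋₁=1, p₋₂=0, q₋₁=0, q₋₂=1):
  k=0: a=23, p=23, q=1
  k=1: a=17, p=392, q=17
  k=2: a=2, p=807, q=35

807/35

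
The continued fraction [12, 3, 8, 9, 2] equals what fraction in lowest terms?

Using pₖ = aₖpₖ₋₁ + pₖ₋₂ and qₖ = aₖqₖ₋₁ + qₖ₋₂:
  k=0: a=12, p=12, q=1
  k=1: a=3, p=37, q=3
  k=2: a=8, p=308, q=25
  k=3: a=9, p=2809, q=228
  k=4: a=2, p=5926, q=481

5926/481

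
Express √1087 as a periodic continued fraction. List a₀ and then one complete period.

a₀ = ⌊√1087⌋ = 32.
With m₀=0, d₀=1 and mₖ₊₁ = dₖaₖ − mₖ, dₖ₊₁ = (n − mₖ₊₁²)/dₖ, aₖ₊₁ = ⌊(a₀+mₖ₊₁)/dₖ₊₁⌋:
  k=1: m=32, d=63, a=1
  k=2: m=31, d=2, a=31
  k=3: m=31, d=63, a=1
  k=4: m=32, d=1, a=64
d=1 and a=2a₀=64 at k=4, so the next step gives (m, d) = (32, 63) again — its k=1 value — and the period has length 4.

[32; 1, 31, 1, 64]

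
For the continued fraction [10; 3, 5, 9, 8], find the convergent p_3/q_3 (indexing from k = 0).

Using pₖ = aₖpₖ₋₁ + pₖ₋₂, qₖ = aₖqₖ₋₁ + qₖ₋₂ (with p₋₁=1, p₋₂=0, q₋₁=0, q₋₂=1):
  k=0: a=10, p=10, q=1
  k=1: a=3, p=31, q=3
  k=2: a=5, p=165, q=16
  k=3: a=9, p=1516, q=147

1516/147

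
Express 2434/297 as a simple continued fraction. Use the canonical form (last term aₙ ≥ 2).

2434 = 8·297 + 58
297 = 5·58 + 7
58 = 8·7 + 2
7 = 3·2 + 1
2 = 2·1 + 0  (stop)
So 2434/297 = [8; 5, 8, 3, 2].

[8; 5, 8, 3, 2]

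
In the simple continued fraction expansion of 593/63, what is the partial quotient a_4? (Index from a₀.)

1

593 = 9·63 + 26   →  a_0 = 9
63 = 2·26 + 11   →  a_1 = 2
26 = 2·11 + 4   →  a_2 = 2
11 = 2·4 + 3   →  a_3 = 2
4 = 1·3 + 1   →  a_4 = 1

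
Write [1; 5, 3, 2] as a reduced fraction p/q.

Fold from the inside: start with 2/1.
  3 + 1/2 = 7/2
  5 + 2/7 = 37/7
  1 + 7/37 = 44/37

44/37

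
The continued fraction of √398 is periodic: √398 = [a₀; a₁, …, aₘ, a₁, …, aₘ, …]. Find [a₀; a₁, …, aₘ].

a₀ = ⌊√398⌋ = 19.

[19; 1, 18, 1, 38]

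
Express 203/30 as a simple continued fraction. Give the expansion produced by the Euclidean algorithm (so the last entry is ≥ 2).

[6; 1, 3, 3, 2]

203 = 6*30 + 23
30 = 1*23 + 7
23 = 3*7 + 2
7 = 3*2 + 1
2 = 2*1 + 0  (stop)
So 203/30 = [6; 1, 3, 3, 2].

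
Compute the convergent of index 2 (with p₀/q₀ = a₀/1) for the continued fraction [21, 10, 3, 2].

654/31

Using pₖ = aₖpₖ₋₁ + pₖ₋₂, qₖ = aₖqₖ₋₁ + qₖ₋₂ (with p₋₁=1, p₋₂=0, q₋₁=0, q₋₂=1):
  k=0: a=21, p=21, q=1
  k=1: a=10, p=211, q=10
  k=2: a=3, p=654, q=31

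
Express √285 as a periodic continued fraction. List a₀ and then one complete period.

[16; 1, 7, 2, 7, 1, 32]

a₀ = ⌊√285⌋ = 16.
With m₀=0, d₀=1 and mₖ₊₁ = dₖaₖ − mₖ, dₖ₊₁ = (n − mₖ₊₁²)/dₖ, aₖ₊₁ = ⌊(a₀+mₖ₊₁)/dₖ₊₁⌋:
  k=1: m=16, d=29, a=1
  k=2: m=13, d=4, a=7
  k=3: m=15, d=15, a=2
  k=4: m=15, d=4, a=7
  k=5: m=13, d=29, a=1
  k=6: m=16, d=1, a=32
d=1 and a=2a₀=32 at k=6, so the next step gives (m, d) = (16, 29) again — its k=1 value — and the period has length 6.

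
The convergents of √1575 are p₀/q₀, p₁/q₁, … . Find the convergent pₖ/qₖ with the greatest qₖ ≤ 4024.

159261/4013

√1575 = [39; 1, 2, 5, 2, 1, 78, …] (period length 6).
Convergents:
  p_0/q_0 = 39/1
  p_1/q_1 = 40/1
  p_2/q_2 = 119/3
  p_3/q_3 = 635/16
  p_4/q_4 = 1389/35
  p_5/q_5 = 2024/51
  p_6/q_6 = 159261/4013
  p_7/q_7 = 161285/4064
q_6 = 4013 ≤ 4024 < 4064 = q_7, so the answer is 159261/4013.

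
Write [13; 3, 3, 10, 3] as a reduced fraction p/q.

4243/319

Fold from the inside: start with 3/1.
  10 + 1/3 = 31/3
  3 + 3/31 = 96/31
  3 + 31/96 = 319/96
  13 + 96/319 = 4243/319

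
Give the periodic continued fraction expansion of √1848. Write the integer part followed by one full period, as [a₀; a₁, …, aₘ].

[42; 1, 84]

a₀ = ⌊√1848⌋ = 42.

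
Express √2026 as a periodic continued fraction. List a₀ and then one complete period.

[45; 90]

a₀ = ⌊√2026⌋ = 45.
With m₀=0, d₀=1 and mₖ₊₁ = dₖaₖ − mₖ, dₖ₊₁ = (n − mₖ₊₁²)/dₖ, aₖ₊₁ = ⌊(a₀+mₖ₊₁)/dₖ₊₁⌋:
  k=1: m=45, d=1, a=90
d=1 and a=2a₀=90 at k=1, so the next step gives (m, d) = (45, 1) again — its k=1 value — and the period has length 1.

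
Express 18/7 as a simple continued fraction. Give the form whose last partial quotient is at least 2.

[2; 1, 1, 3]

18 = 2×7 + 4
7 = 1×4 + 3
4 = 1×3 + 1
3 = 3×1 + 0  (stop)
So 18/7 = [2; 1, 1, 3].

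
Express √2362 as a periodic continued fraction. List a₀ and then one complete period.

[48; 1, 1, 1, 1, 96]

a₀ = ⌊√2362⌋ = 48.
With m₀=0, d₀=1 and mₖ₊₁ = dₖaₖ − mₖ, dₖ₊₁ = (n − mₖ₊₁²)/dₖ, aₖ₊₁ = ⌊(a₀+mₖ₊₁)/dₖ₊₁⌋:
  k=1: m=48, d=58, a=1
  k=2: m=10, d=39, a=1
  k=3: m=29, d=39, a=1
  k=4: m=10, d=58, a=1
  k=5: m=48, d=1, a=96
d=1 and a=2a₀=96 at k=5, so the next step gives (m, d) = (48, 58) again — its k=1 value — and the period has length 5.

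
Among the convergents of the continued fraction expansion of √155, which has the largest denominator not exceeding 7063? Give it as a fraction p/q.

√155 = [12; 2, 4, 2, 24, …] (period length 4).
Convergents:
  p_0/q_0 = 12/1
  p_1/q_1 = 25/2
  p_2/q_2 = 112/9
  p_3/q_3 = 249/20
  p_4/q_4 = 6088/489
  p_5/q_5 = 12425/998
  p_6/q_6 = 55788/4481
  p_7/q_7 = 124001/9960
q_6 = 4481 ≤ 7063 < 9960 = q_7, so the answer is 55788/4481.

55788/4481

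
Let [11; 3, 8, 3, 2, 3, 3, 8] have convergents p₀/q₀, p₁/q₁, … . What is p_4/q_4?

2049/181

Using pₖ = aₖpₖ₋₁ + pₖ₋₂, qₖ = aₖqₖ₋₁ + qₖ₋₂ (with p₋₁=1, p₋₂=0, q₋₁=0, q₋₂=1):
  k=0: a=11, p=11, q=1
  k=1: a=3, p=34, q=3
  k=2: a=8, p=283, q=25
  k=3: a=3, p=883, q=78
  k=4: a=2, p=2049, q=181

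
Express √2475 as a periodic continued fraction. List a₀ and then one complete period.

a₀ = ⌊√2475⌋ = 49.
With m₀=0, d₀=1 and mₖ₊₁ = dₖaₖ − mₖ, dₖ₊₁ = (n − mₖ₊₁²)/dₖ, aₖ₊₁ = ⌊(a₀+mₖ₊₁)/dₖ₊₁⌋:
  k=1: m=49, d=74, a=1
  k=2: m=25, d=25, a=2
  k=3: m=25, d=74, a=1
  k=4: m=49, d=1, a=98
d=1 and a=2a₀=98 at k=4, so the next step gives (m, d) = (49, 74) again — its k=1 value — and the period has length 4.

[49; 1, 2, 1, 98]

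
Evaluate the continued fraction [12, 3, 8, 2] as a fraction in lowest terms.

653/53

Using pₖ = aₖpₖ₋₁ + pₖ₋₂ and qₖ = aₖqₖ₋₁ + qₖ₋₂:
  k=0: a=12, p=12, q=1
  k=1: a=3, p=37, q=3
  k=2: a=8, p=308, q=25
  k=3: a=2, p=653, q=53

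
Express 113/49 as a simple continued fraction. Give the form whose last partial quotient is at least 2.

113 = 2*49 + 15
49 = 3*15 + 4
15 = 3*4 + 3
4 = 1*3 + 1
3 = 3*1 + 0  (stop)
So 113/49 = [2; 3, 3, 1, 3].

[2; 3, 3, 1, 3]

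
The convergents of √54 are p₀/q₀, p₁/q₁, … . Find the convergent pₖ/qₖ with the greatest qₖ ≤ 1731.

6959/947

√54 = [7; 2, 1, 6, 1, 2, 14, …] (period length 6).
Convergents:
  p_0/q_0 = 7/1
  p_1/q_1 = 15/2
  p_2/q_2 = 22/3
  p_3/q_3 = 147/20
  p_4/q_4 = 169/23
  p_5/q_5 = 485/66
  p_6/q_6 = 6959/947
  p_7/q_7 = 14403/1960
q_6 = 947 ≤ 1731 < 1960 = q_7, so the answer is 6959/947.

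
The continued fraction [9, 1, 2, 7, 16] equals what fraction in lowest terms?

Fold from the inside: start with 16/1.
  7 + 1/16 = 113/16
  2 + 16/113 = 242/113
  1 + 113/242 = 355/242
  9 + 242/355 = 3437/355

3437/355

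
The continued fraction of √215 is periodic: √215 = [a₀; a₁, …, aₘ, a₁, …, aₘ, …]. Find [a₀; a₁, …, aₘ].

a₀ = ⌊√215⌋ = 14.
With m₀=0, d₀=1 and mₖ₊₁ = dₖaₖ − mₖ, dₖ₊₁ = (n − mₖ₊₁²)/dₖ, aₖ₊₁ = ⌊(a₀+mₖ₊₁)/dₖ₊₁⌋:
  k=1: m=14, d=19, a=1
  k=2: m=5, d=10, a=1
  k=3: m=5, d=19, a=1
  k=4: m=14, d=1, a=28
d=1 and a=2a₀=28 at k=4, so the next step gives (m, d) = (14, 19) again — its k=1 value — and the period has length 4.

[14; 1, 1, 1, 28]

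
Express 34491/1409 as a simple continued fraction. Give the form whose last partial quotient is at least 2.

34491 = 24*1409 + 675
1409 = 2*675 + 59
675 = 11*59 + 26
59 = 2*26 + 7
26 = 3*7 + 5
7 = 1*5 + 2
5 = 2*2 + 1
2 = 2*1 + 0  (stop)
So 34491/1409 = [24; 2, 11, 2, 3, 1, 2, 2].

[24; 2, 11, 2, 3, 1, 2, 2]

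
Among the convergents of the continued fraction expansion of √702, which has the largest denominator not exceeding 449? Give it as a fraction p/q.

5617/212

√702 = [26; 2, 52, …] (period length 2).
Convergents:
  p_0/q_0 = 26/1
  p_1/q_1 = 53/2
  p_2/q_2 = 2782/105
  p_3/q_3 = 5617/212
  p_4/q_4 = 294866/11129
q_3 = 212 ≤ 449 < 11129 = q_4, so the answer is 5617/212.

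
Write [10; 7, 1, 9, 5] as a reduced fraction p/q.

4081/403

Fold from the inside: start with 5/1.
  9 + 1/5 = 46/5
  1 + 5/46 = 51/46
  7 + 46/51 = 403/51
  10 + 51/403 = 4081/403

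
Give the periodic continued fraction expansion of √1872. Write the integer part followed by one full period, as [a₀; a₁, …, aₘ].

a₀ = ⌊√1872⌋ = 43.
With m₀=0, d₀=1 and mₖ₊₁ = dₖaₖ − mₖ, dₖ₊₁ = (n − mₖ₊₁²)/dₖ, aₖ₊₁ = ⌊(a₀+mₖ₊₁)/dₖ₊₁⌋:
  k=1: m=43, d=23, a=3
  k=2: m=26, d=52, a=1
  k=3: m=26, d=23, a=3
  k=4: m=43, d=1, a=86
d=1 and a=2a₀=86 at k=4, so the next step gives (m, d) = (43, 23) again — its k=1 value — and the period has length 4.

[43; 3, 1, 3, 86]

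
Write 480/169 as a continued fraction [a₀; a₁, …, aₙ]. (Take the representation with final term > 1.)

[2; 1, 5, 3, 1, 6]

480 = 2*169 + 142
169 = 1*142 + 27
142 = 5*27 + 7
27 = 3*7 + 6
7 = 1*6 + 1
6 = 6*1 + 0  (stop)
So 480/169 = [2; 1, 5, 3, 1, 6].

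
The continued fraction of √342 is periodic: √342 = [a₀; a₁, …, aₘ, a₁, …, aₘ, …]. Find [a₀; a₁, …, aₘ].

a₀ = ⌊√342⌋ = 18.
With m₀=0, d₀=1 and mₖ₊₁ = dₖaₖ − mₖ, dₖ₊₁ = (n − mₖ₊₁²)/dₖ, aₖ₊₁ = ⌊(a₀+mₖ₊₁)/dₖ₊₁⌋:
  k=1: m=18, d=18, a=2
  k=2: m=18, d=1, a=36
d=1 and a=2a₀=36 at k=2, so the next step gives (m, d) = (18, 18) again — its k=1 value — and the period has length 2.

[18; 2, 36]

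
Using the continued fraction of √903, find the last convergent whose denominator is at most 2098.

36090/1201

√903 = [30; 20, 60, …] (period length 2).
Convergents:
  p_0/q_0 = 30/1
  p_1/q_1 = 601/20
  p_2/q_2 = 36090/1201
  p_3/q_3 = 722401/24040
q_2 = 1201 ≤ 2098 < 24040 = q_3, so the answer is 36090/1201.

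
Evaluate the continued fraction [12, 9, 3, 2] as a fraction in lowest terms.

Fold from the inside: start with 2/1.
  3 + 1/2 = 7/2
  9 + 2/7 = 65/7
  12 + 7/65 = 787/65

787/65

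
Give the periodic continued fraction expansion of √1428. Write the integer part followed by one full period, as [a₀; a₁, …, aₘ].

a₀ = ⌊√1428⌋ = 37.
With m₀=0, d₀=1 and mₖ₊₁ = dₖaₖ − mₖ, dₖ₊₁ = (n − mₖ₊₁²)/dₖ, aₖ₊₁ = ⌊(a₀+mₖ₊₁)/dₖ₊₁⌋:
  k=1: m=37, d=59, a=1
  k=2: m=22, d=16, a=3
  k=3: m=26, d=47, a=1
  k=4: m=21, d=21, a=2
  k=5: m=21, d=47, a=1
  k=6: m=26, d=16, a=3
  k=7: m=22, d=59, a=1
  k=8: m=37, d=1, a=74
d=1 and a=2a₀=74 at k=8, so the next step gives (m, d) = (37, 59) again — its k=1 value — and the period has length 8.

[37; 1, 3, 1, 2, 1, 3, 1, 74]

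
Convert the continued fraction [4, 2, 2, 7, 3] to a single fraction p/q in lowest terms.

511/116

Fold from the inside: start with 3/1.
  7 + 1/3 = 22/3
  2 + 3/22 = 47/22
  2 + 22/47 = 116/47
  4 + 47/116 = 511/116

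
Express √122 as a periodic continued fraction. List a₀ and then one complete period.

a₀ = ⌊√122⌋ = 11.
With m₀=0, d₀=1 and mₖ₊₁ = dₖaₖ − mₖ, dₖ₊₁ = (n − mₖ₊₁²)/dₖ, aₖ₊₁ = ⌊(a₀+mₖ₊₁)/dₖ₊₁⌋:
  k=1: m=11, d=1, a=22
d=1 and a=2a₀=22 at k=1, so the next step gives (m, d) = (11, 1) again — its k=1 value — and the period has length 1.

[11; 22]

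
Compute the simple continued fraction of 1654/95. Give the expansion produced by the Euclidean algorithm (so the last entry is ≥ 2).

1654 = 17×95 + 39
95 = 2×39 + 17
39 = 2×17 + 5
17 = 3×5 + 2
5 = 2×2 + 1
2 = 2×1 + 0  (stop)
So 1654/95 = [17; 2, 2, 3, 2, 2].

[17; 2, 2, 3, 2, 2]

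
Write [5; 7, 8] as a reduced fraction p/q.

293/57

Using pₖ = aₖpₖ₋₁ + pₖ₋₂ and qₖ = aₖqₖ₋₁ + qₖ₋₂:
  k=0: a=5, p=5, q=1
  k=1: a=7, p=36, q=7
  k=2: a=8, p=293, q=57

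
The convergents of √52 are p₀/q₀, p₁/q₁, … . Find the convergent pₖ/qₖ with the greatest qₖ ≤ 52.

137/19

√52 = [7; 4, 1, 2, 1, 4, 14, …] (period length 6).
Convergents:
  p_0/q_0 = 7/1
  p_1/q_1 = 29/4
  p_2/q_2 = 36/5
  p_3/q_3 = 101/14
  p_4/q_4 = 137/19
  p_5/q_5 = 649/90
q_4 = 19 ≤ 52 < 90 = q_5, so the answer is 137/19.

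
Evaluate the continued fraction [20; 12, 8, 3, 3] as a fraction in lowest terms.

Using pₖ = aₖpₖ₋₁ + pₖ₋₂ and qₖ = aₖqₖ₋₁ + qₖ₋₂:
  k=0: a=20, p=20, q=1
  k=1: a=12, p=241, q=12
  k=2: a=8, p=1948, q=97
  k=3: a=3, p=6085, q=303
  k=4: a=3, p=20203, q=1006

20203/1006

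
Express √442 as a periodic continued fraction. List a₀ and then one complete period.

a₀ = ⌊√442⌋ = 21.
With m₀=0, d₀=1 and mₖ₊₁ = dₖaₖ − mₖ, dₖ₊₁ = (n − mₖ₊₁²)/dₖ, aₖ₊₁ = ⌊(a₀+mₖ₊₁)/dₖ₊₁⌋:
  k=1: m=21, d=1, a=42
d=1 and a=2a₀=42 at k=1, so the next step gives (m, d) = (21, 1) again — its k=1 value — and the period has length 1.

[21; 42]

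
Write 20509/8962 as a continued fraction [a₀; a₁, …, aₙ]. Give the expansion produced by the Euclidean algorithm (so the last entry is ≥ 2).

20509 = 2·8962 + 2585
8962 = 3·2585 + 1207
2585 = 2·1207 + 171
1207 = 7·171 + 10
171 = 17·10 + 1
10 = 10·1 + 0  (stop)
So 20509/8962 = [2; 3, 2, 7, 17, 10].

[2; 3, 2, 7, 17, 10]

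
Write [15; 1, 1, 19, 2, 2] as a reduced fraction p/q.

3087/199

Using pₖ = aₖpₖ₋₁ + pₖ₋₂ and qₖ = aₖqₖ₋₁ + qₖ₋₂:
  k=0: a=15, p=15, q=1
  k=1: a=1, p=16, q=1
  k=2: a=1, p=31, q=2
  k=3: a=19, p=605, q=39
  k=4: a=2, p=1241, q=80
  k=5: a=2, p=3087, q=199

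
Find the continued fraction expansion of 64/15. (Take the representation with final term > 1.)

[4; 3, 1, 3]

64 = 4×15 + 4
15 = 3×4 + 3
4 = 1×3 + 1
3 = 3×1 + 0  (stop)
So 64/15 = [4; 3, 1, 3].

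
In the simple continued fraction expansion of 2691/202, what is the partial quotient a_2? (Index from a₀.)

2691 = 13·202 + 65   →  a_0 = 13
202 = 3·65 + 7   →  a_1 = 3
65 = 9·7 + 2   →  a_2 = 9

9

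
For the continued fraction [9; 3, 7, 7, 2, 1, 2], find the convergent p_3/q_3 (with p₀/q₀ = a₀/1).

Using pₖ = aₖpₖ₋₁ + pₖ₋₂, qₖ = aₖqₖ₋₁ + qₖ₋₂ (with p₋₁=1, p₋₂=0, q₋₁=0, q₋₂=1):
  k=0: a=9, p=9, q=1
  k=1: a=3, p=28, q=3
  k=2: a=7, p=205, q=22
  k=3: a=7, p=1463, q=157

1463/157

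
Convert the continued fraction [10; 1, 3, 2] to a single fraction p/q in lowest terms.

Using pₖ = aₖpₖ₋₁ + pₖ₋₂ and qₖ = aₖqₖ₋₁ + qₖ₋₂:
  k=0: a=10, p=10, q=1
  k=1: a=1, p=11, q=1
  k=2: a=3, p=43, q=4
  k=3: a=2, p=97, q=9

97/9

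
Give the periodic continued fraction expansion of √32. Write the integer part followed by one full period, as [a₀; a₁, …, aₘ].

a₀ = ⌊√32⌋ = 5.
With m₀=0, d₀=1 and mₖ₊₁ = dₖaₖ − mₖ, dₖ₊₁ = (n − mₖ₊₁²)/dₖ, aₖ₊₁ = ⌊(a₀+mₖ₊₁)/dₖ₊₁⌋:
  k=1: m=5, d=7, a=1
  k=2: m=2, d=4, a=1
  k=3: m=2, d=7, a=1
  k=4: m=5, d=1, a=10
d=1 and a=2a₀=10 at k=4, so the next step gives (m, d) = (5, 7) again — its k=1 value — and the period has length 4.

[5; 1, 1, 1, 10]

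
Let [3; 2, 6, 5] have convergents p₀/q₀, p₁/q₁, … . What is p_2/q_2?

45/13

Using pₖ = aₖpₖ₋₁ + pₖ₋₂, qₖ = aₖqₖ₋₁ + qₖ₋₂ (with p₋₁=1, p₋₂=0, q₋₁=0, q₋₂=1):
  k=0: a=3, p=3, q=1
  k=1: a=2, p=7, q=2
  k=2: a=6, p=45, q=13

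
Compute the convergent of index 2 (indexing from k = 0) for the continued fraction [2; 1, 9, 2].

29/10

Using pₖ = aₖpₖ₋₁ + pₖ₋₂, qₖ = aₖqₖ₋₁ + qₖ₋₂ (with p₋₁=1, p₋₂=0, q₋₁=0, q₋₂=1):
  k=0: a=2, p=2, q=1
  k=1: a=1, p=3, q=1
  k=2: a=9, p=29, q=10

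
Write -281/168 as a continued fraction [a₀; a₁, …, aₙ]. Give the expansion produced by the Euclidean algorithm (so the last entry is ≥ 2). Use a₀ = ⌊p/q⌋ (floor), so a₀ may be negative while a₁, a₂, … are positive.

[-2; 3, 18, 3]

-281 = -2*168 + 55
168 = 3*55 + 3
55 = 18*3 + 1
3 = 3*1 + 0  (stop)
So -281/168 = [-2; 3, 18, 3].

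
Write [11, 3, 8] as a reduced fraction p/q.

283/25

Using pₖ = aₖpₖ₋₁ + pₖ₋₂ and qₖ = aₖqₖ₋₁ + qₖ₋₂:
  k=0: a=11, p=11, q=1
  k=1: a=3, p=34, q=3
  k=2: a=8, p=283, q=25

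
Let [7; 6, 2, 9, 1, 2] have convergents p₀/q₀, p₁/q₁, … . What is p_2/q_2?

Using pₖ = aₖpₖ₋₁ + pₖ₋₂, qₖ = aₖqₖ₋₁ + qₖ₋₂ (with p₋₁=1, p₋₂=0, q₋₁=0, q₋₂=1):
  k=0: a=7, p=7, q=1
  k=1: a=6, p=43, q=6
  k=2: a=2, p=93, q=13

93/13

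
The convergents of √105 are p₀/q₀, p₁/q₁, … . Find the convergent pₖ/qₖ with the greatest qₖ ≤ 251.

830/81

√105 = [10; 4, 20, …] (period length 2).
Convergents:
  p_0/q_0 = 10/1
  p_1/q_1 = 41/4
  p_2/q_2 = 830/81
  p_3/q_3 = 3361/328
q_2 = 81 ≤ 251 < 328 = q_3, so the answer is 830/81.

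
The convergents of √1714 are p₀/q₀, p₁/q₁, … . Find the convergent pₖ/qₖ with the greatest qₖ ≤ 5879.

85699/2070

√1714 = [41; 2, 2, 82, …] (period length 3).
Convergents:
  p_0/q_0 = 41/1
  p_1/q_1 = 83/2
  p_2/q_2 = 207/5
  p_3/q_3 = 17057/412
  p_4/q_4 = 34321/829
  p_5/q_5 = 85699/2070
  p_6/q_6 = 7061639/170569
q_5 = 2070 ≤ 5879 < 170569 = q_6, so the answer is 85699/2070.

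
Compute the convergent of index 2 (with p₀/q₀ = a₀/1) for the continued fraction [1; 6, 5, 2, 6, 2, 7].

36/31

Using pₖ = aₖpₖ₋₁ + pₖ₋₂, qₖ = aₖqₖ₋₁ + qₖ₋₂ (with p₋₁=1, p₋₂=0, q₋₁=0, q₋₂=1):
  k=0: a=1, p=1, q=1
  k=1: a=6, p=7, q=6
  k=2: a=5, p=36, q=31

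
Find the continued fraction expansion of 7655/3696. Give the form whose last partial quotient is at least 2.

7655 = 2*3696 + 263
3696 = 14*263 + 14
263 = 18*14 + 11
14 = 1*11 + 3
11 = 3*3 + 2
3 = 1*2 + 1
2 = 2*1 + 0  (stop)
So 7655/3696 = [2; 14, 18, 1, 3, 1, 2].

[2; 14, 18, 1, 3, 1, 2]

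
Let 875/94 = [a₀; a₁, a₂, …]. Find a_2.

875 = 9·94 + 29   →  a_0 = 9
94 = 3·29 + 7   →  a_1 = 3
29 = 4·7 + 1   →  a_2 = 4

4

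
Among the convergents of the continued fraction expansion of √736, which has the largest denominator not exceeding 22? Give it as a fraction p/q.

217/8

√736 = [27; 7, 1, 2, 1, 2, 1, 7, 54, …] (period length 8).
Convergents:
  p_0/q_0 = 27/1
  p_1/q_1 = 190/7
  p_2/q_2 = 217/8
  p_3/q_3 = 624/23
q_2 = 8 ≤ 22 < 23 = q_3, so the answer is 217/8.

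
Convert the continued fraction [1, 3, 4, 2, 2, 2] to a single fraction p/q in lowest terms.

224/171

Fold from the inside: start with 2/1.
  2 + 1/2 = 5/2
  2 + 2/5 = 12/5
  4 + 5/12 = 53/12
  3 + 12/53 = 171/53
  1 + 53/171 = 224/171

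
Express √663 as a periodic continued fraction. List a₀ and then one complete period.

a₀ = ⌊√663⌋ = 25.
With m₀=0, d₀=1 and mₖ₊₁ = dₖaₖ − mₖ, dₖ₊₁ = (n − mₖ₊₁²)/dₖ, aₖ₊₁ = ⌊(a₀+mₖ₊₁)/dₖ₊₁⌋:
  k=1: m=25, d=38, a=1
  k=2: m=13, d=13, a=2
  k=3: m=13, d=38, a=1
  k=4: m=25, d=1, a=50
d=1 and a=2a₀=50 at k=4, so the next step gives (m, d) = (25, 38) again — its k=1 value — and the period has length 4.

[25; 1, 2, 1, 50]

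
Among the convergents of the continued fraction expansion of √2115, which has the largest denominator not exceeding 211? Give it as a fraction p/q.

√2115 = [45; 1, 90, …] (period length 2).
Convergents:
  p_0/q_0 = 45/1
  p_1/q_1 = 46/1
  p_2/q_2 = 4185/91
  p_3/q_3 = 4231/92
  p_4/q_4 = 384975/8371
q_3 = 92 ≤ 211 < 8371 = q_4, so the answer is 4231/92.

4231/92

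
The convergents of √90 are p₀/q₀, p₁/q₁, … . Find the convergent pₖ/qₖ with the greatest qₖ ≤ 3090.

√90 = [9; 2, 18, …] (period length 2).
Convergents:
  p_0/q_0 = 9/1
  p_1/q_1 = 19/2
  p_2/q_2 = 351/37
  p_3/q_3 = 721/76
  p_4/q_4 = 13329/1405
  p_5/q_5 = 27379/2886
  p_6/q_6 = 506151/53353
q_5 = 2886 ≤ 3090 < 53353 = q_6, so the answer is 27379/2886.

27379/2886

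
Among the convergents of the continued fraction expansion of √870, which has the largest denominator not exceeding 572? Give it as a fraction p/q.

√870 = [29; 2, 58, …] (period length 2).
Convergents:
  p_0/q_0 = 29/1
  p_1/q_1 = 59/2
  p_2/q_2 = 3451/117
  p_3/q_3 = 6961/236
  p_4/q_4 = 407189/13805
q_3 = 236 ≤ 572 < 13805 = q_4, so the answer is 6961/236.

6961/236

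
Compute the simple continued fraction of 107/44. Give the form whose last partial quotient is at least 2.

107 = 2×44 + 19
44 = 2×19 + 6
19 = 3×6 + 1
6 = 6×1 + 0  (stop)
So 107/44 = [2; 2, 3, 6].

[2; 2, 3, 6]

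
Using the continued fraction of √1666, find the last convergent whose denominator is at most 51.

√1666 = [40; 1, 4, 2, 4, 1, 80, …] (period length 6).
Convergents:
  p_0/q_0 = 40/1
  p_1/q_1 = 41/1
  p_2/q_2 = 204/5
  p_3/q_3 = 449/11
  p_4/q_4 = 2000/49
  p_5/q_5 = 2449/60
q_4 = 49 ≤ 51 < 60 = q_5, so the answer is 2000/49.

2000/49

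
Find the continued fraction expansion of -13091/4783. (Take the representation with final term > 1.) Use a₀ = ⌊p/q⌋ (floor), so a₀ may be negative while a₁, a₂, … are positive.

-13091 = -3×4783 + 1258
4783 = 3×1258 + 1009
1258 = 1×1009 + 249
1009 = 4×249 + 13
249 = 19×13 + 2
13 = 6×2 + 1
2 = 2×1 + 0  (stop)
So -13091/4783 = [-3; 3, 1, 4, 19, 6, 2].

[-3; 3, 1, 4, 19, 6, 2]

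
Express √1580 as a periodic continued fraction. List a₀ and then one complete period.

a₀ = ⌊√1580⌋ = 39.
With m₀=0, d₀=1 and mₖ₊₁ = dₖaₖ − mₖ, dₖ₊₁ = (n − mₖ₊₁²)/dₖ, aₖ₊₁ = ⌊(a₀+mₖ₊₁)/dₖ₊₁⌋:
  k=1: m=39, d=59, a=1
  k=2: m=20, d=20, a=2
  k=3: m=20, d=59, a=1
  k=4: m=39, d=1, a=78
d=1 and a=2a₀=78 at k=4, so the next step gives (m, d) = (39, 59) again — its k=1 value — and the period has length 4.

[39; 1, 2, 1, 78]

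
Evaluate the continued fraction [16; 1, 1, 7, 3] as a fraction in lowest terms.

Using pₖ = aₖpₖ₋₁ + pₖ₋₂ and qₖ = aₖqₖ₋₁ + qₖ₋₂:
  k=0: a=16, p=16, q=1
  k=1: a=1, p=17, q=1
  k=2: a=1, p=33, q=2
  k=3: a=7, p=248, q=15
  k=4: a=3, p=777, q=47

777/47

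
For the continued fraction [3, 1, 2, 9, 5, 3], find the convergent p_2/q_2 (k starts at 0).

11/3

Using pₖ = aₖpₖ₋₁ + pₖ₋₂, qₖ = aₖqₖ₋₁ + qₖ₋₂ (with p₋₁=1, p₋₂=0, q₋₁=0, q₋₂=1):
  k=0: a=3, p=3, q=1
  k=1: a=1, p=4, q=1
  k=2: a=2, p=11, q=3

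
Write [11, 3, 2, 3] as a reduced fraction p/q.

271/24

Using pₖ = aₖpₖ₋₁ + pₖ₋₂ and qₖ = aₖqₖ₋₁ + qₖ₋₂:
  k=0: a=11, p=11, q=1
  k=1: a=3, p=34, q=3
  k=2: a=2, p=79, q=7
  k=3: a=3, p=271, q=24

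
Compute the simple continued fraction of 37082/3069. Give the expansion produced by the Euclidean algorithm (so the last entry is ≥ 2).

37082 = 12×3069 + 254
3069 = 12×254 + 21
254 = 12×21 + 2
21 = 10×2 + 1
2 = 2×1 + 0  (stop)
So 37082/3069 = [12; 12, 12, 10, 2].

[12; 12, 12, 10, 2]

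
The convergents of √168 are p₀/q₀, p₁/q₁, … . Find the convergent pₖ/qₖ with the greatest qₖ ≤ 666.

8412/649

√168 = [12; 1, 24, …] (period length 2).
Convergents:
  p_0/q_0 = 12/1
  p_1/q_1 = 13/1
  p_2/q_2 = 324/25
  p_3/q_3 = 337/26
  p_4/q_4 = 8412/649
  p_5/q_5 = 8749/675
q_4 = 649 ≤ 666 < 675 = q_5, so the answer is 8412/649.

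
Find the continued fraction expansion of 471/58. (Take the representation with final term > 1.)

[8; 8, 3, 2]

471 = 8*58 + 7
58 = 8*7 + 2
7 = 3*2 + 1
2 = 2*1 + 0  (stop)
So 471/58 = [8; 8, 3, 2].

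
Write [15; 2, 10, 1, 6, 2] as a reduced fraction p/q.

Fold from the inside: start with 2/1.
  6 + 1/2 = 13/2
  1 + 2/13 = 15/13
  10 + 13/15 = 163/15
  2 + 15/163 = 341/163
  15 + 163/341 = 5278/341

5278/341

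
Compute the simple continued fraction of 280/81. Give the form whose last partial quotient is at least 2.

[3; 2, 5, 3, 2]

280 = 3×81 + 37
81 = 2×37 + 7
37 = 5×7 + 2
7 = 3×2 + 1
2 = 2×1 + 0  (stop)
So 280/81 = [3; 2, 5, 3, 2].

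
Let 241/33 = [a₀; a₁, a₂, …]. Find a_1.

3

241 = 7·33 + 10   →  a_0 = 7
33 = 3·10 + 3   →  a_1 = 3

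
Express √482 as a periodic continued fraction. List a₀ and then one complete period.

a₀ = ⌊√482⌋ = 21.
With m₀=0, d₀=1 and mₖ₊₁ = dₖaₖ − mₖ, dₖ₊₁ = (n − mₖ₊₁²)/dₖ, aₖ₊₁ = ⌊(a₀+mₖ₊₁)/dₖ₊₁⌋:
  k=1: m=21, d=41, a=1
  k=2: m=20, d=2, a=20
  k=3: m=20, d=41, a=1
  k=4: m=21, d=1, a=42
d=1 and a=2a₀=42 at k=4, so the next step gives (m, d) = (21, 41) again — its k=1 value — and the period has length 4.

[21; 1, 20, 1, 42]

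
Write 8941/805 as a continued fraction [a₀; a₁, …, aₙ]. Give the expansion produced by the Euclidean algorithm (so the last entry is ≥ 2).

8941 = 11·805 + 86
805 = 9·86 + 31
86 = 2·31 + 24
31 = 1·24 + 7
24 = 3·7 + 3
7 = 2·3 + 1
3 = 3·1 + 0  (stop)
So 8941/805 = [11; 9, 2, 1, 3, 2, 3].

[11; 9, 2, 1, 3, 2, 3]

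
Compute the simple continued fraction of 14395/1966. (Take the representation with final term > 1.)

14395 = 7×1966 + 633
1966 = 3×633 + 67
633 = 9×67 + 30
67 = 2×30 + 7
30 = 4×7 + 2
7 = 3×2 + 1
2 = 2×1 + 0  (stop)
So 14395/1966 = [7; 3, 9, 2, 4, 3, 2].

[7; 3, 9, 2, 4, 3, 2]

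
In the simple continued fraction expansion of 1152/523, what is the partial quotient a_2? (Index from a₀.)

1

1152 = 2·523 + 106   →  a_0 = 2
523 = 4·106 + 99   →  a_1 = 4
106 = 1·99 + 7   →  a_2 = 1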